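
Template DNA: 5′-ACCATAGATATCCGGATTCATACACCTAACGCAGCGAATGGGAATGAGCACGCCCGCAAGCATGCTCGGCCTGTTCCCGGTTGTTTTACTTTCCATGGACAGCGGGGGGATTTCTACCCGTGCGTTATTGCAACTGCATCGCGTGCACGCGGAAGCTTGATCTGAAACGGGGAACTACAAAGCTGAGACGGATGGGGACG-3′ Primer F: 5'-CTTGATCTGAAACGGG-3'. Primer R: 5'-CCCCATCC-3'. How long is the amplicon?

42 bp

The forward primer matches the template at positions 156–171.
The reverse primer's reverse complement is GGATGGGG, which matches the template at positions 190–197.
The product runs from position 156 to position 197, so its length is 197 − 156 + 1 = 42 bp.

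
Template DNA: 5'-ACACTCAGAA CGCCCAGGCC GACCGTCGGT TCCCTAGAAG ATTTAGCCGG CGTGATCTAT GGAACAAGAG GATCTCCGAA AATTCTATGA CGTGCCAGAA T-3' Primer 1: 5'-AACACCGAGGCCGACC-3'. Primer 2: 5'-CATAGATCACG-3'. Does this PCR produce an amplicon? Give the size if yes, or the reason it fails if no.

Primer 1 (AACACCGAGGCCGACC) does not match the top strand, and its reverse complement GGTCGGCCTCGGTGTT does not match either.
With no annealing site for primer 1, no amplification occurs.

No product — primer 1 has no binding site in the template.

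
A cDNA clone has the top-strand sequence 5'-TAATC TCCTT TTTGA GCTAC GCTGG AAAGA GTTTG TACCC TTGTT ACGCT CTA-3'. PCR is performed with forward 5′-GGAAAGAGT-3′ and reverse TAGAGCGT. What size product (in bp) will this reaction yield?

Scanning the template, GGAAAGAGT occurs at positions 24–32; this primer anneals to the bottom strand there with its 3' end pointing downstream.
The reverse primer's reverse complement is ACGCTCTA, which matches the template at positions 46–53.
The product runs from position 24 to position 53, so its length is 53 − 24 + 1 = 30 bp.

30 bp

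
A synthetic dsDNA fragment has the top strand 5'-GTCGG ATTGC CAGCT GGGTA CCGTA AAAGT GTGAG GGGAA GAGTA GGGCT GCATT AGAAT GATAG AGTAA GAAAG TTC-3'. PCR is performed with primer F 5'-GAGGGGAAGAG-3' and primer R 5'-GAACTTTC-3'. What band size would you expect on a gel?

46 bp

Forward primer GAGGGGAAGAG is found on the top strand at positions 33–43.
The reverse primer's reverse complement is GAAAGTTC, which matches the template at positions 71–78.
The product runs from position 33 to position 78, so its length is 78 − 33 + 1 = 46 bp.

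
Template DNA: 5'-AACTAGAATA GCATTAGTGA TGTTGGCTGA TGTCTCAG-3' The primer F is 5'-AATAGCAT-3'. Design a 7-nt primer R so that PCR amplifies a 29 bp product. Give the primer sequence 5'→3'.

5'-AGACATC-3'

The forward primer binds at positions 7–14, so a 29 bp product ends at position 7 + 29 − 1 = 35.
The reverse primer anneals to the top strand over positions 29–35, i.e. to GATGTCT.
Its sequence written 5'→3' is the reverse complement: AGACATC.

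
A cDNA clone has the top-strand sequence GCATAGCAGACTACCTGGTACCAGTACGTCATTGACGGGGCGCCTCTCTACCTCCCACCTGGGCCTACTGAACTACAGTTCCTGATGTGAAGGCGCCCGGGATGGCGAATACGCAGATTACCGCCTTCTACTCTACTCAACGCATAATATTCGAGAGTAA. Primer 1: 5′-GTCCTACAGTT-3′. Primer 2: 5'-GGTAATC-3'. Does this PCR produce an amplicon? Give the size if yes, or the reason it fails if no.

Primer 1 (GTCCTACAGTT) does not match the top strand, and its reverse complement AACTGTAGGAC does not match either.
With no annealing site for primer 1, no amplification occurs.

No product — primer 1 has no binding site in the template.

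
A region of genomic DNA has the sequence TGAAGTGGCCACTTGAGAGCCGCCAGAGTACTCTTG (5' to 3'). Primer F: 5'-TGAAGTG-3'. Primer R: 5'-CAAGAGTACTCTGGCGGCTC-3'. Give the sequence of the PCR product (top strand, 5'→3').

5'-TGAAGTGGCCACTTGAGAGCCGCCAGAGTACTCTTG-3'

Scanning the template, TGAAGTG occurs at positions 1–7; this primer anneals to the bottom strand there with its 3' end pointing downstream.
The reverse primer's reverse complement is GAGCCGCCAGAGTACTCTTG, which matches the template at positions 17–36.
The product is the template from position 1 through 36 (36 bp).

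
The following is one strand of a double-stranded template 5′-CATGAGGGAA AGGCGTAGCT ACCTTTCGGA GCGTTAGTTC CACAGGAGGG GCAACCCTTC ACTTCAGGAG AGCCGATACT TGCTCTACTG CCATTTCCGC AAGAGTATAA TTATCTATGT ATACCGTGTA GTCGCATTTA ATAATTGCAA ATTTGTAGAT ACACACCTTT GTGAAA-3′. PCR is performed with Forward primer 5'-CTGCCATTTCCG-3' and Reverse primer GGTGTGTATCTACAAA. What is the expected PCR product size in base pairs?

Scanning the template, CTGCCATTTCCG occurs at positions 88–99; this primer anneals to the bottom strand there with its 3' end pointing downstream.
Taking the reverse complement of GGTGTGTATCTACAAA gives TTTGTAGATACACACC, found at positions 152–167 on the template; the primer anneals here to the top strand with its 3' end pointing upstream.
The product runs from position 88 to position 167, so its length is 167 − 88 + 1 = 80 bp.

80 bp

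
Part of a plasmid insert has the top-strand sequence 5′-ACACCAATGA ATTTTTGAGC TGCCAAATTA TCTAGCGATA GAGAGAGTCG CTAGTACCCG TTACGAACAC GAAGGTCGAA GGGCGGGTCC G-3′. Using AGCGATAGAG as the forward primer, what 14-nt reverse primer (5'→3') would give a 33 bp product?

The forward primer binds at positions 34–43, so a 33 bp product ends at position 34 + 33 − 1 = 66.
The reverse primer anneals to the top strand over positions 53–66, i.e. to AGTACCCGTTACGA.
Its sequence written 5'→3' is the reverse complement: TCGTAACGGGTACT.

5'-TCGTAACGGGTACT-3'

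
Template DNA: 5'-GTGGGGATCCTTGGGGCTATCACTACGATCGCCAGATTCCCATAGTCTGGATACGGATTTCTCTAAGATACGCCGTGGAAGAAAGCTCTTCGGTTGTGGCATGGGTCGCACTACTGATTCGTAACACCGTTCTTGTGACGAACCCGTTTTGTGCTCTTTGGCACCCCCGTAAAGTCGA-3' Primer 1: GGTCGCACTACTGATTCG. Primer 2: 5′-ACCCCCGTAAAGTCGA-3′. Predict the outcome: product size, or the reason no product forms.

No product — both primers anneal to the same strand and extend in the same direction.

Primer 1 (GGTCGCACTACTGATTCG) matches the top strand at positions 104–121 (3' end points downstream).
Primer 2 (ACCCCCGTAAAGTCGA) also matches the top strand directly, at positions 163–178 — its reverse complement TCGACTTTACGGGGGT is not present.
Both primers anneal to the bottom strand with 3' ends pointing the same way, so neither can prime synthesis back toward the other.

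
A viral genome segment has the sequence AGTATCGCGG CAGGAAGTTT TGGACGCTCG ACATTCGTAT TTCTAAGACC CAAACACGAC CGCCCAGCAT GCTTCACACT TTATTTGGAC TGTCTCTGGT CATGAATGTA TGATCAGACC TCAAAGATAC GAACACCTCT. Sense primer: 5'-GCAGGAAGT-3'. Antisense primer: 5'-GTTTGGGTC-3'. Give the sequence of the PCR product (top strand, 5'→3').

5'-GCAGGAAGTTTTGGACGCTCGACATTCGTATTTCTAAGACCCAAAC-3'

Forward primer GCAGGAAGT is found on the top strand at positions 10–18.
Reverse complement of the reverse primer: GACCCAAAC. This occurs on the top strand at positions 47–55.
The product is the template from position 10 through 55 (46 bp).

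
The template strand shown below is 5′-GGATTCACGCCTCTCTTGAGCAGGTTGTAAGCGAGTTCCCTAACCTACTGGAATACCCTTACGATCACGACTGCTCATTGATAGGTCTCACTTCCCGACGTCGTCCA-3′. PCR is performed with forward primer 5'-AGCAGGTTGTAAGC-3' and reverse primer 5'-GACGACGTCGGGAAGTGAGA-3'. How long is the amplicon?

87 bp

The forward primer matches the template at positions 19–32.
Taking the reverse complement of GACGACGTCGGGAAGTGAGA gives TCTCACTTCCCGACGTCGTC, found at positions 86–105 on the template; the primer anneals here to the top strand with its 3' end pointing upstream.
Amplicon spans positions 19–105: 87 bp.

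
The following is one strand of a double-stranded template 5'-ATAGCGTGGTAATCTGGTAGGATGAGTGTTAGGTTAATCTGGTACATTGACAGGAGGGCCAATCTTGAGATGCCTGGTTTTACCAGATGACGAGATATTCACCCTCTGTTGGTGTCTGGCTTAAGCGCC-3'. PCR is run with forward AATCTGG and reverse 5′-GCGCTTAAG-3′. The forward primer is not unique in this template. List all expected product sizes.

118 bp, 93 bp

The forward primer AATCTGG matches the top strand at positions 11–17, 36–42.
The reverse primer's reverse complement is CTTAAGCGC, matching at positions 120–128.
Each forward site pairs with the reverse site to give a product ending at position 128: sizes 118, 93 bp.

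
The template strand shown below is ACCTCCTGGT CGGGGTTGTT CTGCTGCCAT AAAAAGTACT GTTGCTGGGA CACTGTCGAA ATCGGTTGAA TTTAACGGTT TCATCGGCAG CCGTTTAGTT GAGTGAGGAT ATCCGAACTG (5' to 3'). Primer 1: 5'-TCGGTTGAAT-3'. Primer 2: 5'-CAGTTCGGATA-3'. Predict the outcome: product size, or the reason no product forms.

Yes — a 59 bp product.

Primer 1 (TCGGTTGAAT) matches the top strand at positions 62–71; it acts as a forward primer.
Primer 2's reverse complement is TATCCGAACTG, matching the top strand at positions 110–120; it acts as a reverse primer.
The 3' ends face each other across positions 62–120, giving a 59 bp product.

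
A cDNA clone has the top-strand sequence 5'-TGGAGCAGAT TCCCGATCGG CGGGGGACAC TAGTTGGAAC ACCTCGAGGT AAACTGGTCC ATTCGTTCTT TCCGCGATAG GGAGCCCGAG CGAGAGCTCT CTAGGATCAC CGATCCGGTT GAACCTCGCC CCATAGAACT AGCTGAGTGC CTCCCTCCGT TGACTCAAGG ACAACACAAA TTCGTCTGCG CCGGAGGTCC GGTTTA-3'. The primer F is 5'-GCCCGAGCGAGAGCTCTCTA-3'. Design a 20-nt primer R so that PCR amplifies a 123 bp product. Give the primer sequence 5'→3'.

The forward primer binds at positions 84–103, so a 123 bp product ends at position 84 + 123 − 1 = 206.
The reverse primer anneals to the top strand over positions 187–206, i.e. to TGCGCCGGAGGTCCGGTTTA.
Its sequence written 5'→3' is the reverse complement: TAAACCGGACCTCCGGCGCA.

5'-TAAACCGGACCTCCGGCGCA-3'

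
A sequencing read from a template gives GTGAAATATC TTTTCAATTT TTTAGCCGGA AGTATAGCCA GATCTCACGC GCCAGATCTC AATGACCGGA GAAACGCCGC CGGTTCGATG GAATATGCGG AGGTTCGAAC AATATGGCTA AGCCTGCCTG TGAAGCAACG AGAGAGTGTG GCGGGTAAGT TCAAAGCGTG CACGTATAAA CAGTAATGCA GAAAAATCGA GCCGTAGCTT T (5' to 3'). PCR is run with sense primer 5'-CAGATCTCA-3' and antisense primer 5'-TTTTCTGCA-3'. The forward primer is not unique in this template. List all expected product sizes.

The forward primer CAGATCTCA matches the top strand at positions 39–47, 53–61.
The reverse primer's reverse complement is TGCAGAAAA, matching at positions 187–195.
Each forward site pairs with the reverse site to give a product ending at position 195: sizes 157, 143 bp.

157 bp, 143 bp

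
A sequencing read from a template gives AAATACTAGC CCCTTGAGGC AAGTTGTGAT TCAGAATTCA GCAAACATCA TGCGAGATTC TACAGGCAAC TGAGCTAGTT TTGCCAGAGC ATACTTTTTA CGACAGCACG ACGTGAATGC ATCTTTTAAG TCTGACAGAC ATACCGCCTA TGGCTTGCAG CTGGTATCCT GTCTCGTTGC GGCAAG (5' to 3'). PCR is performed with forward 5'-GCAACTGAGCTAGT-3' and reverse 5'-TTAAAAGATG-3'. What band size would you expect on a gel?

64 bp

The forward primer matches the template at positions 66–79.
Reverse complement of the reverse primer: CATCTTTTAA. This occurs on the top strand at positions 120–129.
The product runs from position 66 to position 129, so its length is 129 − 66 + 1 = 64 bp.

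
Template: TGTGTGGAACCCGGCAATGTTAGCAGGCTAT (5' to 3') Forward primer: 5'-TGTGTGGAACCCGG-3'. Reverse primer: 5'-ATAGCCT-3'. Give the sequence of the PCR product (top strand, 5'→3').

5'-TGTGTGGAACCCGGCAATGTTAGCAGGCTAT-3'

Forward primer TGTGTGGAACCCGG is found on the top strand at positions 1–14.
The reverse primer's reverse complement is AGGCTAT, which matches the template at positions 25–31.
The product is the template from position 1 through 31 (31 bp).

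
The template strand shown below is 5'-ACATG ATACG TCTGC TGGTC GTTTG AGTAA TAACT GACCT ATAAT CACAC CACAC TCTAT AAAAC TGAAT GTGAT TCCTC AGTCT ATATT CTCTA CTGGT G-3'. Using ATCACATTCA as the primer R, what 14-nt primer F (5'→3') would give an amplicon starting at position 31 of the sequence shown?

The reverse primer's reverse complement TGAATGTGAT matches the template at positions 66–75; the product starts at position 31.
The forward primer is identical to the top strand over positions 31–44: TAACTGACCTATAA.

5'-TAACTGACCTATAA-3'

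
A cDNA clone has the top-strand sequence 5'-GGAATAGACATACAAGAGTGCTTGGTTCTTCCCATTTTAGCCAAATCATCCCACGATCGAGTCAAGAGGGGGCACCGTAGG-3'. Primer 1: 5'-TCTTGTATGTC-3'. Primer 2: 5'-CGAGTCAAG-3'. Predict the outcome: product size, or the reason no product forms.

No product — the primers' 3' ends point away from each other.

Primer 1 (TCTTGTATGTC) has reverse complement GACATACAAGA, which matches the top strand at positions 7–17; primer 1 anneals to the top strand there with its 3' end pointing upstream toward position 7.
Primer 2 (CGAGTCAAG) matches the top strand directly at positions 58–66; it anneals to the bottom strand with its 3' end pointing downstream toward position 66.
The 3' ends diverge (primer 1 extends toward position 1, primer 2 toward position 81), so the primers never converge on a shared product.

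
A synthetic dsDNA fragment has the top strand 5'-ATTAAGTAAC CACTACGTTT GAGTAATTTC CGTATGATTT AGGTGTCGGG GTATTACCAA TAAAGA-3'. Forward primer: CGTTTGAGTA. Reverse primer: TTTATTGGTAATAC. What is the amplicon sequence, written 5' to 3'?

Forward primer CGTTTGAGTA is found on the top strand at positions 16–25.
The reverse primer's reverse complement is GTATTACCAATAAA, which matches the template at positions 51–64.
The product is the template from position 16 through 64 (49 bp).

5'-CGTTTGAGTAATTTCCGTATGATTTAGGTGTCGGGGTATTACCAATAAA-3'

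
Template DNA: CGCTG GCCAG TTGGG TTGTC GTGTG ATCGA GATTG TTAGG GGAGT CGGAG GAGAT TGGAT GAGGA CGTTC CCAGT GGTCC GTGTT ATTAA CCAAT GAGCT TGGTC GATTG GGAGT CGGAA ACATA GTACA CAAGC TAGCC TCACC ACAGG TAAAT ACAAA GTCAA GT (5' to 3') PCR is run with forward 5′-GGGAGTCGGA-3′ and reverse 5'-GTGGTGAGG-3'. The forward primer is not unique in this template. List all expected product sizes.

The forward primer GGGAGTCGGA matches the top strand at positions 40–49, 110–119.
The reverse primer's reverse complement is CCTCACCAC, matching at positions 139–147.
Each forward site pairs with the reverse site to give a product ending at position 147: sizes 108, 38 bp.

108 bp, 38 bp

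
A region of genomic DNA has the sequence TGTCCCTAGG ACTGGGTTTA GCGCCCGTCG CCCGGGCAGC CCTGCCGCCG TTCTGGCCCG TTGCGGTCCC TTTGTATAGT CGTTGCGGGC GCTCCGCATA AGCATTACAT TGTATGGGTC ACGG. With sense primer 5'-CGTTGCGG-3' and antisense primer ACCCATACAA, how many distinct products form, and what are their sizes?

Two products: 61 bp, 39 bp

The forward primer CGTTGCGG matches the top strand at positions 59–66, 81–88.
The reverse primer's reverse complement is TTGTATGGGT, matching at positions 110–119.
Each forward site pairs with the reverse site to give a product ending at position 119: sizes 61, 39 bp.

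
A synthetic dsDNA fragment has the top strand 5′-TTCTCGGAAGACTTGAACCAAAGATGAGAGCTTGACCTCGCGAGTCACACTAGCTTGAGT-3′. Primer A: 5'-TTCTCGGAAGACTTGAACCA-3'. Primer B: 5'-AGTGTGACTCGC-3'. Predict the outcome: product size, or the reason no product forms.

Primer A (TTCTCGGAAGACTTGAACCA) matches the top strand at positions 1–20; it acts as a forward primer.
Primer B's reverse complement is GCGAGTCACACT, matching the top strand at positions 40–51; it acts as a reverse primer.
The 3' ends face each other across positions 1–51, giving a 51 bp product.

Yes — a 51 bp product.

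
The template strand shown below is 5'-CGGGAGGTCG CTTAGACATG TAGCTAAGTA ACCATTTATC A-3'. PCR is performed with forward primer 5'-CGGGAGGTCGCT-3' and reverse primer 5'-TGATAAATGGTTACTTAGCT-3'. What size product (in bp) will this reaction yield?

Scanning the template, CGGGAGGTCGCT occurs at positions 1–12; this primer anneals to the bottom strand there with its 3' end pointing downstream.
Taking the reverse complement of TGATAAATGGTTACTTAGCT gives AGCTAAGTAACCATTTATCA, found at positions 22–41 on the template; the primer anneals here to the top strand with its 3' end pointing upstream.
Product length = (reverse-primer end) − (forward-primer start) + 1 = 41 − 1 + 1 = 41 bp.

41 bp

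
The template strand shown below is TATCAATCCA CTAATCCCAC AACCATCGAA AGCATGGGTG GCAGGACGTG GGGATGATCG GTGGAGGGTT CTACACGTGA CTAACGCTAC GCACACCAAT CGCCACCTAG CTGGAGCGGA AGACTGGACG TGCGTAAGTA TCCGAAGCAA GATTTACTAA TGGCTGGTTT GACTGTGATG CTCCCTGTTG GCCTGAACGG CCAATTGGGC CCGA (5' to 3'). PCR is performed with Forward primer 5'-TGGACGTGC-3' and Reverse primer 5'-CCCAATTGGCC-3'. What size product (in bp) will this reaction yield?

Scanning the template, TGGACGTGC occurs at positions 125–133; this primer anneals to the bottom strand there with its 3' end pointing downstream.
The reverse primer's reverse complement is GGCCAATTGGG, which matches the template at positions 199–209.
The product runs from position 125 to position 209, so its length is 209 − 125 + 1 = 85 bp.

85 bp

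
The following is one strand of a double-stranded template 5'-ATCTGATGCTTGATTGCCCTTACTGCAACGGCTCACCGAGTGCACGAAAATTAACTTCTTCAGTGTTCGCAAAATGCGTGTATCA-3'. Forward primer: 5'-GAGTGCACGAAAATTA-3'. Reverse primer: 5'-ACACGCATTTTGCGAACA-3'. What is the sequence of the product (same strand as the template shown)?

Forward primer GAGTGCACGAAAATTA is found on the top strand at positions 38–53.
Taking the reverse complement of ACACGCATTTTGCGAACA gives TGTTCGCAAAATGCGTGT, found at positions 64–81 on the template; the primer anneals here to the top strand with its 3' end pointing upstream.
The product is the template from position 38 through 81 (44 bp).

5'-GAGTGCACGAAAATTAACTTCTTCAGTGTTCGCAAAATGCGTGT-3'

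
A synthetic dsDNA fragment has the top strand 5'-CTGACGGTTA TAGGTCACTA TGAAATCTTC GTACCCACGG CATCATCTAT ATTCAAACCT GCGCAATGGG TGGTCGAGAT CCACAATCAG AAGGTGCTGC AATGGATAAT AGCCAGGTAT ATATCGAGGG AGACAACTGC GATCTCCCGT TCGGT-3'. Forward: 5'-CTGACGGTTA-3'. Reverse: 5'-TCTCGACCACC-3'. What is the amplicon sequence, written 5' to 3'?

The forward primer matches the template at positions 1–10.
The reverse primer's reverse complement is GGTGGTCGAGA, which matches the template at positions 69–79.
The product is the template from position 1 through 79 (79 bp).

5'-CTGACGGTTATAGGTCACTATGAAATCTTCGTACCCACGGCATCATCTATATTCAAACCTGCGCAATGGGTGGTCGAGA-3'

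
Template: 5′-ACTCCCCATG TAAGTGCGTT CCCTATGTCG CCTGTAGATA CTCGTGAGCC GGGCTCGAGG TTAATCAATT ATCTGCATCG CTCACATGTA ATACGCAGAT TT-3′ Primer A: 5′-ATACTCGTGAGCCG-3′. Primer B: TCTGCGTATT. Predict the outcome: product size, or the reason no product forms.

Yes — a 62 bp product.

Primer A (ATACTCGTGAGCCG) matches the top strand at positions 38–51; it acts as a forward primer.
Primer B's reverse complement is AATACGCAGA, matching the top strand at positions 90–99; it acts as a reverse primer.
The 3' ends face each other across positions 38–99, giving a 62 bp product.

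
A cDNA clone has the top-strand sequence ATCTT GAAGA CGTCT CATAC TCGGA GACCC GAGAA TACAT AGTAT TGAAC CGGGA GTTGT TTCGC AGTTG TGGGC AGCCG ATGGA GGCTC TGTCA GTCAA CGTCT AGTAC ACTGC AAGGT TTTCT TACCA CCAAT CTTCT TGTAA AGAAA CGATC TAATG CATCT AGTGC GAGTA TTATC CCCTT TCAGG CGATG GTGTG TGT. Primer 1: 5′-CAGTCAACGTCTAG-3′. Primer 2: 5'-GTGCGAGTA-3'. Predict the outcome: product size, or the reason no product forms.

Primer 1 (CAGTCAACGTCTAG) matches the top strand at positions 94–107 (3' end points downstream).
Primer 2 (GTGCGAGTA) also matches the top strand directly, at positions 167–175 — its reverse complement TACTCGCAC is not present.
Both primers anneal to the bottom strand with 3' ends pointing the same way, so neither can prime synthesis back toward the other.

No product — both primers anneal to the same strand and extend in the same direction.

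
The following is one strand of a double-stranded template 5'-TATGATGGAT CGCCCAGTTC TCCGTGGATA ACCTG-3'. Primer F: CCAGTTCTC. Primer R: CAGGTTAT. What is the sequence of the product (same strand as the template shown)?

The forward primer matches the template at positions 14–22.
Reverse complement of the reverse primer: ATAACCTG. This occurs on the top strand at positions 28–35.
The product is the template from position 14 through 35 (22 bp).

5'-CCAGTTCTCCGTGGATAACCTG-3'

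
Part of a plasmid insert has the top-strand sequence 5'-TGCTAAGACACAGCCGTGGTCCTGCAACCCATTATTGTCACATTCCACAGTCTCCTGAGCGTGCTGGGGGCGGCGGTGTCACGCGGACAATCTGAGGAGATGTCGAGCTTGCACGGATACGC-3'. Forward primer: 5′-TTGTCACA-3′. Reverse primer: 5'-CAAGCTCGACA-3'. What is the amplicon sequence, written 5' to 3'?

5'-TTGTCACATTCCACAGTCTCCTGAGCGTGCTGGGGGCGGCGGTGTCACGCGGACAATCTGAGGAGATGTCGAGCTTG-3'

Forward primer TTGTCACA is found on the top strand at positions 35–42.
Reverse complement of the reverse primer: TGTCGAGCTTG. This occurs on the top strand at positions 101–111.
The product is the template from position 35 through 111 (77 bp).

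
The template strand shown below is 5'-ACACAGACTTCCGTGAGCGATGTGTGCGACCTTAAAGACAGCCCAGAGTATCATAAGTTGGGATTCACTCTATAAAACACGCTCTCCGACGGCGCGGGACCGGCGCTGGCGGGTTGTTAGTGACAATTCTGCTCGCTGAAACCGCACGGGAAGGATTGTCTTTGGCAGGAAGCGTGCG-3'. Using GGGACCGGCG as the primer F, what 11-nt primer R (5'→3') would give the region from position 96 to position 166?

The product's 3' end on the top strand is position 166.
The reverse primer anneals to the top strand over positions 156–166, i.e. to TTGTCTTTGGC.
Its sequence written 5'→3' is the reverse complement: GCCAAAGACAA.

5'-GCCAAAGACAA-3'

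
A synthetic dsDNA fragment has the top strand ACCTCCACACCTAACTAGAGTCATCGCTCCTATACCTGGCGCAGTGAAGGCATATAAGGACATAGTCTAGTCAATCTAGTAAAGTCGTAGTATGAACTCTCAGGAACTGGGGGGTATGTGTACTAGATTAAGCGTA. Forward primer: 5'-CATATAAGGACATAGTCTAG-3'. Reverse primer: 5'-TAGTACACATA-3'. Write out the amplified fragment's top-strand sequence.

Forward primer CATATAAGGACATAGTCTAG is found on the top strand at positions 51–70.
Reverse complement of the reverse primer: TATGTGTACTA. This occurs on the top strand at positions 115–125.
The product is the template from position 51 through 125 (75 bp).

5'-CATATAAGGACATAGTCTAGTCAATCTAGTAAAGTCGTAGTATGAACTCTCAGGAACTGGGGGGTATGTGTACTA-3'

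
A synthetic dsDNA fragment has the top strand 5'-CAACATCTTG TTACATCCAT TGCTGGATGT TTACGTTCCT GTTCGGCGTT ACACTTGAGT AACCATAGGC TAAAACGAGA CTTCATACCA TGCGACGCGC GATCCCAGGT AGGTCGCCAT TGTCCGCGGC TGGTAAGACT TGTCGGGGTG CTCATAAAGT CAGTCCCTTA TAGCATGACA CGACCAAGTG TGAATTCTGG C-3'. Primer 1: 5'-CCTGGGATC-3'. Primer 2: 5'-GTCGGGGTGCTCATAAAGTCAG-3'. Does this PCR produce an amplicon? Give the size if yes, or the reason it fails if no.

No product — the primers' 3' ends point away from each other.

Primer 1 (CCTGGGATC) has reverse complement GATCCCAGG, which matches the top strand at positions 101–109; primer 1 anneals to the top strand there with its 3' end pointing upstream toward position 101.
Primer 2 (GTCGGGGTGCTCATAAAGTCAG) matches the top strand directly at positions 142–163; it anneals to the bottom strand with its 3' end pointing downstream toward position 163.
The 3' ends diverge (primer 1 extends toward position 1, primer 2 toward position 201), so the primers never converge on a shared product.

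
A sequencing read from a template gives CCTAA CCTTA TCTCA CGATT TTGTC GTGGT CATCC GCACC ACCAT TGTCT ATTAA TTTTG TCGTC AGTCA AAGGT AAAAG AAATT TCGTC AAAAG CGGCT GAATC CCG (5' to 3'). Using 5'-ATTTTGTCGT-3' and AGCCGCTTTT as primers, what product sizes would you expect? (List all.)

The forward primer ATTTTGTCGT matches the top strand at positions 18–27, 55–64.
The reverse primer's reverse complement is AAAAGCGGCT, matching at positions 91–100.
Each forward site pairs with the reverse site to give a product ending at position 100: sizes 83, 46 bp.

83 bp, 46 bp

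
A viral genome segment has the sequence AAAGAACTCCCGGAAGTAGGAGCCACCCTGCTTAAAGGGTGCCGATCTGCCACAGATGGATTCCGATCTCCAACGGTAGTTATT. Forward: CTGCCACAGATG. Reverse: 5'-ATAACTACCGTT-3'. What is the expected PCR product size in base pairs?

Scanning the template, CTGCCACAGATG occurs at positions 47–58; this primer anneals to the bottom strand there with its 3' end pointing downstream.
The reverse primer's reverse complement is AACGGTAGTTAT, which matches the template at positions 72–83.
Amplicon spans positions 47–83: 37 bp.

37 bp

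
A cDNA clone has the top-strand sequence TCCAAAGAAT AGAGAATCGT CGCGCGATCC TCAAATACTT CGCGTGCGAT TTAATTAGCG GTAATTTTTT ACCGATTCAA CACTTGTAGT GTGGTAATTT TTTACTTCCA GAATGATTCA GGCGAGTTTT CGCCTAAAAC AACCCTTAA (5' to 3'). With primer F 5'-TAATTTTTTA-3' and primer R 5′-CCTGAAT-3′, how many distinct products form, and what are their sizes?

Two products: 61 bp, 28 bp

The forward primer TAATTTTTTA matches the top strand at positions 62–71, 95–104.
The reverse primer's reverse complement is ATTCAGG, matching at positions 116–122.
Each forward site pairs with the reverse site to give a product ending at position 122: sizes 61, 28 bp.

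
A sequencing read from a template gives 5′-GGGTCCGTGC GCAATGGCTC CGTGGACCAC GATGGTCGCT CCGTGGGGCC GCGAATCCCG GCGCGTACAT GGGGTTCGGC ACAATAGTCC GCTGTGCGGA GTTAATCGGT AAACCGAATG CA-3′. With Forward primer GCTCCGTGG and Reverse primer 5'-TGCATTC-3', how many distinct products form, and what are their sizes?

Two products: 106 bp, 85 bp

The forward primer GCTCCGTGG matches the top strand at positions 17–25, 38–46.
The reverse primer's reverse complement is GAATGCA, matching at positions 116–122.
Each forward site pairs with the reverse site to give a product ending at position 122: sizes 106, 85 bp.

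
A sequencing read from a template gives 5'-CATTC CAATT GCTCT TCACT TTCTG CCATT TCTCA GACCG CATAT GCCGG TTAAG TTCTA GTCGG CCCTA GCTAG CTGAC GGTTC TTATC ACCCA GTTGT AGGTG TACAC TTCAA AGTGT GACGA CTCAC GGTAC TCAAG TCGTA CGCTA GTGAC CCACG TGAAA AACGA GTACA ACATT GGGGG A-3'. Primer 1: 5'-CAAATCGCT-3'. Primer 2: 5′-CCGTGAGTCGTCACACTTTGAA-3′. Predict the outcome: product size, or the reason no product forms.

No product — primer 1 has no binding site in the template.

Primer 1 (CAAATCGCT) does not match the top strand, and its reverse complement AGCGATTTG does not match either.
With no annealing site for primer 1, no amplification occurs.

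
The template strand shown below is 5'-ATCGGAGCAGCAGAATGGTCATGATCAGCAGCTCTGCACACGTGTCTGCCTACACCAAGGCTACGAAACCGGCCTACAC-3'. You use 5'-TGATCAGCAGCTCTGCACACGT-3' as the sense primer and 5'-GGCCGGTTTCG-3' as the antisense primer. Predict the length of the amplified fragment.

The forward primer matches the template at positions 22–43.
Taking the reverse complement of GGCCGGTTTCG gives CGAAACCGGCC, found at positions 64–74 on the template; the primer anneals here to the top strand with its 3' end pointing upstream.
Product length = (reverse-primer end) − (forward-primer start) + 1 = 74 − 22 + 1 = 53 bp.

53 bp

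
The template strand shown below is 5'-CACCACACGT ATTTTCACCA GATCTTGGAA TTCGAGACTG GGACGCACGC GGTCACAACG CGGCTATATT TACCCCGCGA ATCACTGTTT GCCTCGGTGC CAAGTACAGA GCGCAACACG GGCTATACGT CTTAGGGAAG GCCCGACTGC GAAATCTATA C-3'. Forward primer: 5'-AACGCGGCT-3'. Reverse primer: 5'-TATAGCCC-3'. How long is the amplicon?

71 bp

Scanning the template, AACGCGGCT occurs at positions 57–65; this primer anneals to the bottom strand there with its 3' end pointing downstream.
The reverse primer's reverse complement is GGGCTATA, which matches the template at positions 120–127.
Amplicon spans positions 57–127: 71 bp.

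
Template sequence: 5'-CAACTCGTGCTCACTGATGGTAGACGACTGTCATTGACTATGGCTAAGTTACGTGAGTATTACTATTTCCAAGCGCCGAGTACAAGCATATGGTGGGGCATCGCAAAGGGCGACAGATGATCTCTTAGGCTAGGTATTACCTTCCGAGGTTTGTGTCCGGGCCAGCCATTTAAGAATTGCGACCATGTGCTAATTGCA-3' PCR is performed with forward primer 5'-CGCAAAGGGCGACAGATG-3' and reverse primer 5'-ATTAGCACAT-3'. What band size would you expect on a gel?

93 bp

The forward primer matches the template at positions 102–119.
The reverse primer's reverse complement is ATGTGCTAAT, which matches the template at positions 185–194.
The product runs from position 102 to position 194, so its length is 194 − 102 + 1 = 93 bp.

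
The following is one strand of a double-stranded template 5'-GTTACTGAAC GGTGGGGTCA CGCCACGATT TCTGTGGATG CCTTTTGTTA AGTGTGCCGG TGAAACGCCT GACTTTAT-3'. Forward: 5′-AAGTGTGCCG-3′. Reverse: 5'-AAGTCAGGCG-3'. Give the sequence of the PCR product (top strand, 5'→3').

Scanning the template, AAGTGTGCCG occurs at positions 50–59; this primer anneals to the bottom strand there with its 3' end pointing downstream.
Reverse complement of the reverse primer: CGCCTGACTT. This occurs on the top strand at positions 66–75.
The product is the template from position 50 through 75 (26 bp).

5'-AAGTGTGCCGGTGAAACGCCTGACTT-3'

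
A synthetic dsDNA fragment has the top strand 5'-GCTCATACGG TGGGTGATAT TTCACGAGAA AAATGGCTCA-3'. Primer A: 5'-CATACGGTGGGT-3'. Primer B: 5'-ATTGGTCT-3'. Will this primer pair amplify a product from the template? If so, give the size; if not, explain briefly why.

No product — primer B has no binding site in the template.

Primer B (ATTGGTCT) does not match the top strand, and its reverse complement AGACCAAT does not match either.
With no annealing site for primer B, no amplification occurs.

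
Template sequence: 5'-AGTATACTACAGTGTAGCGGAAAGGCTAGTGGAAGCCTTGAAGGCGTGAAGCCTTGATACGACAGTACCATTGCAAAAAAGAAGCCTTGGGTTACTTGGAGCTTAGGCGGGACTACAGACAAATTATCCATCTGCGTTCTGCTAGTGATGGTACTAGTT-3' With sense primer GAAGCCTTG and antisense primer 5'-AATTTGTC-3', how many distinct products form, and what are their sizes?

Three products: 94 bp, 78 bp, 45 bp

The forward primer GAAGCCTTG matches the top strand at positions 32–40, 48–56, 81–89.
The reverse primer's reverse complement is GACAAATT, matching at positions 118–125.
Each forward site pairs with the reverse site to give a product ending at position 125: sizes 94, 78, 45 bp.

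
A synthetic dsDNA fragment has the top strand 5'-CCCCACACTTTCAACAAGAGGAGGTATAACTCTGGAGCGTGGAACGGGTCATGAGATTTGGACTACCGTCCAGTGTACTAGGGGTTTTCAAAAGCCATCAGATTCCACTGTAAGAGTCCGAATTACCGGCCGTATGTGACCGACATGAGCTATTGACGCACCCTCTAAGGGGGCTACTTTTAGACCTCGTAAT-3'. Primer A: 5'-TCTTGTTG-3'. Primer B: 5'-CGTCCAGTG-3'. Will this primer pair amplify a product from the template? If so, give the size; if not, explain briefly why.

Primer A (TCTTGTTG) has reverse complement CAACAAGA, which matches the top strand at positions 12–19; primer A anneals to the top strand there with its 3' end pointing upstream toward position 12.
Primer B (CGTCCAGTG) matches the top strand directly at positions 67–75; it anneals to the bottom strand with its 3' end pointing downstream toward position 75.
The 3' ends diverge (primer A extends toward position 1, primer B toward position 193), so the primers never converge on a shared product.

No product — the primers' 3' ends point away from each other.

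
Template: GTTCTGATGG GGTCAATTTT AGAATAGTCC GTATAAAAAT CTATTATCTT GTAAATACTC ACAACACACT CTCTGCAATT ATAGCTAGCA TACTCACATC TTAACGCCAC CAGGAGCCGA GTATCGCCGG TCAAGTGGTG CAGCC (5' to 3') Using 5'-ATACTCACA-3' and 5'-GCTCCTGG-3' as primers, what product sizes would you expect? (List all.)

63 bp, 28 bp

The forward primer ATACTCACA matches the top strand at positions 55–63, 90–98.
The reverse primer's reverse complement is CCAGGAGC, matching at positions 110–117.
Each forward site pairs with the reverse site to give a product ending at position 117: sizes 63, 28 bp.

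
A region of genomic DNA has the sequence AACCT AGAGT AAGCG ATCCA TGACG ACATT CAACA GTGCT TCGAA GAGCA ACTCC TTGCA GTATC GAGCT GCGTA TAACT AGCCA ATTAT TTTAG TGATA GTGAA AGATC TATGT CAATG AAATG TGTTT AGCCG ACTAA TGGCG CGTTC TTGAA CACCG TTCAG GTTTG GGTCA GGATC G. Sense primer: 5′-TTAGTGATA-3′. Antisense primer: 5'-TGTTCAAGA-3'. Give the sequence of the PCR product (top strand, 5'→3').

5'-TTAGTGATAGTGAAAGATCTATGTCAATGAAATGTGTTTAGCCGACTAATGGCGCGTTCTTGAACA-3'

The forward primer matches the template at positions 92–100.
Reverse complement of the reverse primer: TCTTGAACA. This occurs on the top strand at positions 149–157.
The product is the template from position 92 through 157 (66 bp).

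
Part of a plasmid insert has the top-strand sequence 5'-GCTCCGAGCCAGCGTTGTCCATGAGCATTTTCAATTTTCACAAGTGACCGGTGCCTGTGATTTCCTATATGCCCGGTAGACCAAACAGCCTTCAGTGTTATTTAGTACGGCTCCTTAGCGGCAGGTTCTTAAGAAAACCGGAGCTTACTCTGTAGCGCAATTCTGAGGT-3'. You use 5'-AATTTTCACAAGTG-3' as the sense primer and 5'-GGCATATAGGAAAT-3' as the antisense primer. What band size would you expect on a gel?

41 bp

Scanning the template, AATTTTCACAAGTG occurs at positions 33–46; this primer anneals to the bottom strand there with its 3' end pointing downstream.
The reverse primer's reverse complement is ATTTCCTATATGCC, which matches the template at positions 60–73.
The product runs from position 33 to position 73, so its length is 73 − 33 + 1 = 41 bp.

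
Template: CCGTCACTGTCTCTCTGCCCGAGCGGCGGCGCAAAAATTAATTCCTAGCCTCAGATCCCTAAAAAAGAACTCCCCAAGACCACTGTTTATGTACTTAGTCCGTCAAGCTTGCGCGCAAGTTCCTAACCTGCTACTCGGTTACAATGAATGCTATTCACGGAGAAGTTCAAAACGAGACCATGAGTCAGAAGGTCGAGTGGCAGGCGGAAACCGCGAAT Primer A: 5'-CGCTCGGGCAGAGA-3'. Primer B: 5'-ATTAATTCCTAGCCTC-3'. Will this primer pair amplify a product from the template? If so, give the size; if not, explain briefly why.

Primer A (CGCTCGGGCAGAGA) has reverse complement TCTCTGCCCGAGCG, which matches the top strand at positions 12–25; primer A anneals to the top strand there with its 3' end pointing upstream toward position 12.
Primer B (ATTAATTCCTAGCCTC) matches the top strand directly at positions 37–52; it anneals to the bottom strand with its 3' end pointing downstream toward position 52.
The 3' ends diverge (primer A extends toward position 1, primer B toward position 218), so the primers never converge on a shared product.

No product — the primers' 3' ends point away from each other.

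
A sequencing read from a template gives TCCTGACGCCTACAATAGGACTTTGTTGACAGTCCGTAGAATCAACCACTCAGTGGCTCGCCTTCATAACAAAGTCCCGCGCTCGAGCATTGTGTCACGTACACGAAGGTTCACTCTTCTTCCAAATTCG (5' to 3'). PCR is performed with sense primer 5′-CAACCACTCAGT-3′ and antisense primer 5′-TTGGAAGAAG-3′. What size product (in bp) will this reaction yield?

The forward primer matches the template at positions 43–54.
Taking the reverse complement of TTGGAAGAAG gives CTTCTTCCAA, found at positions 116–125 on the template; the primer anneals here to the top strand with its 3' end pointing upstream.
Product length = (reverse-primer end) − (forward-primer start) + 1 = 125 − 43 + 1 = 83 bp.

83 bp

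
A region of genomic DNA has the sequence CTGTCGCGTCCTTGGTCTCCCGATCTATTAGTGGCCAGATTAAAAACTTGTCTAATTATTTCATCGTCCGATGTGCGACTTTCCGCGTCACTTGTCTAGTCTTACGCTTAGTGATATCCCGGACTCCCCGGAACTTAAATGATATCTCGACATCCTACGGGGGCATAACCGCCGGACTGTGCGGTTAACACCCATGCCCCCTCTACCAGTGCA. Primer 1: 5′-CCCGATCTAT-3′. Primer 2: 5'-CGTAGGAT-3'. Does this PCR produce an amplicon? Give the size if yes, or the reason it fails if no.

Primer 1 (CCCGATCTAT) matches the top strand at positions 19–28; it acts as a forward primer.
Primer 2's reverse complement is ATCCTACG, matching the top strand at positions 152–159; it acts as a reverse primer.
The 3' ends face each other across positions 19–159, giving a 141 bp product.

Yes — a 141 bp product.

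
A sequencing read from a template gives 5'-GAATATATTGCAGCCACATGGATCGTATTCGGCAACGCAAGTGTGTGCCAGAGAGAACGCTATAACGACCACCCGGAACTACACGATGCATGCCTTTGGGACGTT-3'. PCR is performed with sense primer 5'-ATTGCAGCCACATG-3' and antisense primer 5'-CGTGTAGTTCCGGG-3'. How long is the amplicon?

The forward primer matches the template at positions 7–20.
Reverse complement of the reverse primer: CCCGGAACTACACG. This occurs on the top strand at positions 72–85.
The product runs from position 7 to position 85, so its length is 85 − 7 + 1 = 79 bp.

79 bp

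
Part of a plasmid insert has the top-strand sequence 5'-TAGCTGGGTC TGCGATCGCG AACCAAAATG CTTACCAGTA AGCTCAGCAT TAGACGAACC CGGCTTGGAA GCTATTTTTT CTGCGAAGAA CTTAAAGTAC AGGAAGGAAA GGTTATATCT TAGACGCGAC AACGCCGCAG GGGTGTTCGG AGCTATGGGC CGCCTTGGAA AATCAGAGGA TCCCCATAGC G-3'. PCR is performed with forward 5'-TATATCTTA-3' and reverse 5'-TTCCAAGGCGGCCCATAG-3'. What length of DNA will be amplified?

57 bp

Forward primer TATATCTTA is found on the top strand at positions 114–122.
Taking the reverse complement of TTCCAAGGCGGCCCATAG gives CTATGGGCCGCCTTGGAA, found at positions 153–170 on the template; the primer anneals here to the top strand with its 3' end pointing upstream.
Product length = (reverse-primer end) − (forward-primer start) + 1 = 170 − 114 + 1 = 57 bp.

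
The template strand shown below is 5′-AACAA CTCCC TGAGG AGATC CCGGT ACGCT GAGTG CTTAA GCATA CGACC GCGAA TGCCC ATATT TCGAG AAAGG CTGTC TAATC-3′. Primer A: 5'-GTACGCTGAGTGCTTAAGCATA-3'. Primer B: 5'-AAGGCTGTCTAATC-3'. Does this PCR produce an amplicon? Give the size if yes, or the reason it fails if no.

No product — both primers anneal to the same strand and extend in the same direction.

Primer A (GTACGCTGAGTGCTTAAGCATA) matches the top strand at positions 24–45 (3' end points downstream).
Primer B (AAGGCTGTCTAATC) also matches the top strand directly, at positions 72–85 — its reverse complement GATTAGACAGCCTT is not present.
Both primers anneal to the bottom strand with 3' ends pointing the same way, so neither can prime synthesis back toward the other.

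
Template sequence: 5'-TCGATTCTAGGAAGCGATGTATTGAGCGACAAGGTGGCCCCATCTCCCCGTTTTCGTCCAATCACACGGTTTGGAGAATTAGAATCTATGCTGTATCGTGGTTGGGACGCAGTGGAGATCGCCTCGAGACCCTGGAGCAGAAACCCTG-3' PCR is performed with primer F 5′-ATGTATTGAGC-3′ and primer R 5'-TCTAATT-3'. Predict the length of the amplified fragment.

67 bp

Forward primer ATGTATTGAGC is found on the top strand at positions 17–27.
The reverse primer's reverse complement is AATTAGA, which matches the template at positions 77–83.
The product runs from position 17 to position 83, so its length is 83 − 17 + 1 = 67 bp.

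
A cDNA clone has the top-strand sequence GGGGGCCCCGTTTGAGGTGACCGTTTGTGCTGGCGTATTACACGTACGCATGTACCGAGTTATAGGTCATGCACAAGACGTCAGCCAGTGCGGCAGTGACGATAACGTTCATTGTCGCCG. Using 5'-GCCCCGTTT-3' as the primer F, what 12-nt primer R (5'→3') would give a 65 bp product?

The forward primer binds at positions 5–13, so a 65 bp product ends at position 5 + 65 − 1 = 69.
The reverse primer anneals to the top strand over positions 58–69, i.e. to AGTTATAGGTCA.
Its sequence written 5'→3' is the reverse complement: TGACCTATAACT.

5'-TGACCTATAACT-3'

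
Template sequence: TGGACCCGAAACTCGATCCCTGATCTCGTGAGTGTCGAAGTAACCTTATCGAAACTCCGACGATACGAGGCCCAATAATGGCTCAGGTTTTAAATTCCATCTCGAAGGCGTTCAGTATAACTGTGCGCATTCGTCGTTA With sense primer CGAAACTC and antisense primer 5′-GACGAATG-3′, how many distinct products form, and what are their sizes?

The forward primer CGAAACTC matches the top strand at positions 7–14, 50–57.
The reverse primer's reverse complement is CATTCGTC, matching at positions 128–135.
Each forward site pairs with the reverse site to give a product ending at position 135: sizes 129, 86 bp.

Two products: 129 bp, 86 bp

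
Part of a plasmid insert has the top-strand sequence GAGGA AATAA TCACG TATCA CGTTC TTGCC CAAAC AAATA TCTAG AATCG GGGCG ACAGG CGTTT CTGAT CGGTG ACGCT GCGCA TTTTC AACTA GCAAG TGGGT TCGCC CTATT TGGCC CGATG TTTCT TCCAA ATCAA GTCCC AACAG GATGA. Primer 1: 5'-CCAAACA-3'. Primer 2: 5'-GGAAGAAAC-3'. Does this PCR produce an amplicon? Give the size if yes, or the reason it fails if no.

Yes — a 104 bp product.

Primer 1 (CCAAACA) matches the top strand at positions 30–36; it acts as a forward primer.
Primer 2's reverse complement is GTTTCTTCC, matching the top strand at positions 125–133; it acts as a reverse primer.
The 3' ends face each other across positions 30–133, giving a 104 bp product.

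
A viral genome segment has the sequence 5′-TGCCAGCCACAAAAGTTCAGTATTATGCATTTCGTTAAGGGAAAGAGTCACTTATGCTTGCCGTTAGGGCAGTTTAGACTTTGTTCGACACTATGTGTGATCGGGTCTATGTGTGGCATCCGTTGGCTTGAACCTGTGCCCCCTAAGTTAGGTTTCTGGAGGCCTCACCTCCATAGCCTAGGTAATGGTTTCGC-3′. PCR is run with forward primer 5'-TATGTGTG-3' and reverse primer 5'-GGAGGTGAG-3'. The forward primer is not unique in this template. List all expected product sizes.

The forward primer TATGTGTG matches the top strand at positions 92–99, 108–115.
The reverse primer's reverse complement is CTCACCTCC, matching at positions 164–172.
Each forward site pairs with the reverse site to give a product ending at position 172: sizes 81, 65 bp.

81 bp, 65 bp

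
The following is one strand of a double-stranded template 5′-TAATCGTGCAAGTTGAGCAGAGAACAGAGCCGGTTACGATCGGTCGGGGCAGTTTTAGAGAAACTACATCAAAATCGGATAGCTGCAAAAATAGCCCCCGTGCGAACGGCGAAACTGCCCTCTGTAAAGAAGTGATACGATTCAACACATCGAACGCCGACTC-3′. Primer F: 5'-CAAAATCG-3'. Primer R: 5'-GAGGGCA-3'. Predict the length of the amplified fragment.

The forward primer matches the template at positions 70–77.
Taking the reverse complement of GAGGGCA gives TGCCCTC, found at positions 116–122 on the template; the primer anneals here to the top strand with its 3' end pointing upstream.
The product runs from position 70 to position 122, so its length is 122 − 70 + 1 = 53 bp.

53 bp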